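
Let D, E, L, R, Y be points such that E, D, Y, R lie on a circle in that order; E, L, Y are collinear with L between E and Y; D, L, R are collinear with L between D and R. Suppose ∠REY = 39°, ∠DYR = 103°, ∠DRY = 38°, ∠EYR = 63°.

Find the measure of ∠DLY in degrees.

∠DLY = 101°

1. ∠RDY = 39°  [same arc YR]
2. ∠ERY = 78°  [△EYR]
3. ∠DEY = 38°  [same arc DY]
4. ∠EDY = 102°  [cyclic EDYR, opposite ∠D+∠R]
5. ∠DYE = 40°  [△EDY]
6. ∠DLY = 101°  [△DLY]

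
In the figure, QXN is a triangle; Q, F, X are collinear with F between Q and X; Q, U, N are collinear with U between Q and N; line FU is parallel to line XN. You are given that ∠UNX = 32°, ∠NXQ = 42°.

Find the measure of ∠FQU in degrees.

∠FQU = 106°

1. ∠QNX = 32°  [U on ray NQ]
2. ∠NQX = 106°  [△QXN]
3. ∠FQU = 106°  [F on QX, U on QN]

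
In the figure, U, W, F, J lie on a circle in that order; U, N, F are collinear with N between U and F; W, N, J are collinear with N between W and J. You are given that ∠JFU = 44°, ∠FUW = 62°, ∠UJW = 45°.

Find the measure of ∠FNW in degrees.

1. ∠JWU = 44°  [same arc UJ]
2. ∠UNW = 74°  [△UNW]
3. ∠FNW = 106°  [linear pair at N on UF]

∠FNW = 106°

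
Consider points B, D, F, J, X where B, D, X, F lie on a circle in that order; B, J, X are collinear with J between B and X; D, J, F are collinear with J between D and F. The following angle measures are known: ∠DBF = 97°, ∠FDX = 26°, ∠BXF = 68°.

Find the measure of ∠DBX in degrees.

∠DBX = 71°

1. ∠DXF = 83°  [cyclic BDXF, opposite ∠B+∠X]
2. ∠DFX = 71°  [△DXF]
3. ∠DBX = 71°  [same arc DX]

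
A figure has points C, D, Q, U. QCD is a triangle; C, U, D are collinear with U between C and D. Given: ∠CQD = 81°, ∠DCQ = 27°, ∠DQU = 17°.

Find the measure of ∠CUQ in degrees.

1. ∠CDQ = 72°  [△QCD]
2. ∠QDU = 72°  [U on ray DC]
3. ∠DUQ = 91°  [△QUD]
4. ∠CUQ = 89°  [linear pair at U on CD]

∠CUQ = 89°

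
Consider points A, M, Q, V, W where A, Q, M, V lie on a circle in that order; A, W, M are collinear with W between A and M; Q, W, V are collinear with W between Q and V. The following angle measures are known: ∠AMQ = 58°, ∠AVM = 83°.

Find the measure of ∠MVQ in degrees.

∠MVQ = 25°

1. ∠AQM = 97°  [cyclic AQMV, opposite ∠Q+∠V]
2. ∠MAQ = 25°  [△AQM]
3. ∠MVQ = 25°  [same arc QM]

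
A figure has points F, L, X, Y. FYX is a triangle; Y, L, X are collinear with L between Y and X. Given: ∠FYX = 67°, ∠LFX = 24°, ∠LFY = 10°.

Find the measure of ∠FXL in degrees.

∠FXL = 79°

1. ∠FYL = 67°  [L on ray YX]
2. ∠FLY = 103°  [△FYL]
3. ∠FLX = 77°  [linear pair at L on YX]
4. ∠FXL = 79°  [△FLX]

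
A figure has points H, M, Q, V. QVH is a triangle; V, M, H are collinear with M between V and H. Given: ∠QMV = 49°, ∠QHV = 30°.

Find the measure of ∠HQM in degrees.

1. ∠HMQ = 131°  [linear pair at M on VH]
2. ∠MHQ = 30°  [M on ray HV]
3. ∠HQM = 19°  [△QMH]

∠HQM = 19°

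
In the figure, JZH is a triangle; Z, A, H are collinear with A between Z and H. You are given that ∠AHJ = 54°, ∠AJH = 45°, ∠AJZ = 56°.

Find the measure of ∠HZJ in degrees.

1. ∠HAJ = 81°  [△JAH]
2. ∠JAZ = 99°  [linear pair at A on ZH]
3. ∠AZJ = 25°  [△JZA]
4. ∠HZJ = 25°  [A on ray ZH]

∠HZJ = 25°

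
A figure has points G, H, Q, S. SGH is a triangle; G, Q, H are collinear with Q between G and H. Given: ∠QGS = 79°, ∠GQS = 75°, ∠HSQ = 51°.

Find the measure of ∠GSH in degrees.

1. ∠HGS = 79°  [Q on ray GH]
2. ∠HQS = 105°  [linear pair at Q on GH]
3. ∠QHS = 24°  [△SQH]
4. ∠GHS = 24°  [Q on ray HG]
5. ∠GSH = 77°  [△SGH]

∠GSH = 77°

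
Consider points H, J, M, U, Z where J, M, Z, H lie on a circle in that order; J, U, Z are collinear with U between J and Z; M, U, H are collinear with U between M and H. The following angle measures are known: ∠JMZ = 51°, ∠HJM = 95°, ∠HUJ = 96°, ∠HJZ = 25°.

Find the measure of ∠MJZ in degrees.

1. ∠HZM = 85°  [cyclic JMZH, opposite ∠J+∠Z]
2. ∠HMZ = 25°  [same arc ZH]
3. ∠MHZ = 70°  [△MZH]
4. ∠MJZ = 70°  [same arc MZ]

∠MJZ = 70°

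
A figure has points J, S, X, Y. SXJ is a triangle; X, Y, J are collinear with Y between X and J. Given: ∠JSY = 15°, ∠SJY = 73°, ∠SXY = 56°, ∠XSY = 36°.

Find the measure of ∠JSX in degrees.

∠JSX = 51°

1. ∠SJX = 73°  [Y on ray JX]
2. ∠JXS = 56°  [Y on ray XJ]
3. ∠JSX = 51°  [△SXJ]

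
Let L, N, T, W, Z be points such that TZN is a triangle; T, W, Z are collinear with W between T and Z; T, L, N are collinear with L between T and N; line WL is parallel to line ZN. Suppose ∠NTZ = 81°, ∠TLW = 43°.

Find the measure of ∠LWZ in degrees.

1. ∠LTW = 81°  [W on TZ, L on TN]
2. ∠LWT = 56°  [△TWL]
3. ∠LWZ = 124°  [linear pair at W on TZ]

∠LWZ = 124°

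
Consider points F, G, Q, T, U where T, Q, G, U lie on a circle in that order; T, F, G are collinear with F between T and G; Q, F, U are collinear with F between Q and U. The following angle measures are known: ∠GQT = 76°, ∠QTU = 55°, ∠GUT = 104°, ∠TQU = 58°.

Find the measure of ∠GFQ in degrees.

1. ∠QUT = 67°  [△TQU]
2. ∠TGU = 58°  [same arc TU]
3. ∠QGT = 67°  [same arc TQ]
4. ∠GTU = 18°  [△TGU]
5. ∠GQU = 18°  [same arc GU]
6. ∠GFQ = 95°  [△QFG]

∠GFQ = 95°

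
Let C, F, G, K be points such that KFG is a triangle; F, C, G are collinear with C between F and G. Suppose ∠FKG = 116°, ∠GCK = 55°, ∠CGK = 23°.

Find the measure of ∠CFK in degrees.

1. ∠FGK = 23°  [C on ray GF]
2. ∠GFK = 41°  [△KFG]
3. ∠CFK = 41°  [C on ray FG]

∠CFK = 41°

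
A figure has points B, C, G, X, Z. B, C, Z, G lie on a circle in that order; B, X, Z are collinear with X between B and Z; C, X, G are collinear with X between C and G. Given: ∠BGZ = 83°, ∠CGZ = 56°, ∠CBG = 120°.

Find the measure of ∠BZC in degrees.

∠BZC = 27°

1. ∠BCZ = 97°  [cyclic BCZG, opposite ∠C+∠G]
2. ∠CBZ = 56°  [same arc CZ]
3. ∠BZC = 27°  [△BCZ]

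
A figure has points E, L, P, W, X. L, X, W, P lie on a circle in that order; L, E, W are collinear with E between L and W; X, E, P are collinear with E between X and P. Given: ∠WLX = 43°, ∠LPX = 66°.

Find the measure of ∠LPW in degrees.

1. ∠LWX = 66°  [same arc LX]
2. ∠LXW = 71°  [△LXW]
3. ∠LPW = 109°  [cyclic LXWP, opposite ∠X+∠P]

∠LPW = 109°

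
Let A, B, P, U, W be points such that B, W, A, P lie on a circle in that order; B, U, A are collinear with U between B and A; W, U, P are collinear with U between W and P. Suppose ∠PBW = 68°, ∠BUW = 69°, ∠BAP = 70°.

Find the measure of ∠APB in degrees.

1. ∠PAW = 112°  [cyclic BWAP, opposite ∠B+∠A]
2. ∠AUP = 69°  [vertical angles at U]
3. ∠APW = 41°  [△AUP]
4. ∠AWP = 27°  [△WAP]
5. ∠ABP = 27°  [same arc AP]
6. ∠APB = 83°  [△BAP]

∠APB = 83°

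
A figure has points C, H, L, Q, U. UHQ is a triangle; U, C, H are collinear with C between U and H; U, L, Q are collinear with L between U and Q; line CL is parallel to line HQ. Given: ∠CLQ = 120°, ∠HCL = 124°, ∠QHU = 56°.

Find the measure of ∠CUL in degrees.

1. ∠CLU = 60°  [linear pair at L on UQ]
2. ∠LCU = 56°  [linear pair at C on UH]
3. ∠CUL = 64°  [△UCL]

∠CUL = 64°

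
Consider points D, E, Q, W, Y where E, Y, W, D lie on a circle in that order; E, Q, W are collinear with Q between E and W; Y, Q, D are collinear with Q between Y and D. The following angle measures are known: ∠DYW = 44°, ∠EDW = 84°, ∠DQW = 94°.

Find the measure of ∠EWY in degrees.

∠EWY = 50°

1. ∠DEW = 44°  [same arc WD]
2. ∠DQE = 86°  [linear pair at Q on EW]
3. ∠EDY = 50°  [△EQD]
4. ∠EWY = 50°  [same arc EY]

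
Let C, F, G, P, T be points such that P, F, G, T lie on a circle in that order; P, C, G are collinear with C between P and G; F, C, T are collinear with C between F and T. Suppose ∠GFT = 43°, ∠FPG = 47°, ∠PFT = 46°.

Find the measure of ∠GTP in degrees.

∠GTP = 91°

1. ∠GPT = 43°  [same arc GT]
2. ∠PGT = 46°  [same arc PT]
3. ∠GTP = 91°  [△PGT]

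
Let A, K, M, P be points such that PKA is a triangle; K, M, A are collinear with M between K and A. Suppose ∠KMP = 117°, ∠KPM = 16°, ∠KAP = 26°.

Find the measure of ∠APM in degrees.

∠APM = 91°

1. ∠AMP = 63°  [linear pair at M on KA]
2. ∠MAP = 26°  [M on ray AK]
3. ∠APM = 91°  [△PMA]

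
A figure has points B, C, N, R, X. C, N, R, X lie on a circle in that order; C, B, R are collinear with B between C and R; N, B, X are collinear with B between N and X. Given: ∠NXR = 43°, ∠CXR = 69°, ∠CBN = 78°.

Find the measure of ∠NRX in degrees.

∠NRX = 85°

1. ∠NCR = 43°  [same arc NR]
2. ∠CNR = 111°  [cyclic CNRX, opposite ∠N+∠X]
3. ∠NBR = 102°  [linear pair at B on CR]
4. ∠CRN = 26°  [△CNR]
5. ∠RNX = 52°  [△NBR]
6. ∠NRX = 85°  [△NRX]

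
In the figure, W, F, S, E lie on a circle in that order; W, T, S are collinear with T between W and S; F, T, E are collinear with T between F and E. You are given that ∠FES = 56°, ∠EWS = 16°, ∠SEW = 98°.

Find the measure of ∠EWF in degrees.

1. ∠EFS = 16°  [same arc SE]
2. ∠ESF = 108°  [△FSE]
3. ∠EWF = 72°  [cyclic WFSE, opposite ∠W+∠S]

∠EWF = 72°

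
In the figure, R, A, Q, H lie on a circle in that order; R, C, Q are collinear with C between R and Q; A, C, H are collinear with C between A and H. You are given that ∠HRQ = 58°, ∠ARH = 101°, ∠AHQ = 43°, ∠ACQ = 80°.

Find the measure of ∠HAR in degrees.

1. ∠ARQ = 43°  [same arc AQ]
2. ∠ACR = 100°  [linear pair at C on RQ]
3. ∠HAR = 37°  [△RCA]

∠HAR = 37°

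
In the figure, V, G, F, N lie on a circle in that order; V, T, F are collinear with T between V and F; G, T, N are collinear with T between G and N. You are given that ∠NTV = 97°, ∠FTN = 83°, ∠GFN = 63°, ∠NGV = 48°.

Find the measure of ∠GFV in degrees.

∠GFV = 15°

1. ∠GVN = 117°  [cyclic VGFN, opposite ∠V+∠F]
2. ∠GNV = 15°  [△VGN]
3. ∠GFV = 15°  [same arc VG]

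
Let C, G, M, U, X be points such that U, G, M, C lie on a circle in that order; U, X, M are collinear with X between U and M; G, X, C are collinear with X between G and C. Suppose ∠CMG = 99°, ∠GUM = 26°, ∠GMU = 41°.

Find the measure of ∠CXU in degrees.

∠CXU = 84°

1. ∠GCM = 26°  [same arc GM]
2. ∠GCU = 41°  [same arc UG]
3. ∠CGM = 55°  [△GMC]
4. ∠CUM = 55°  [same arc MC]
5. ∠CXU = 84°  [△UXC]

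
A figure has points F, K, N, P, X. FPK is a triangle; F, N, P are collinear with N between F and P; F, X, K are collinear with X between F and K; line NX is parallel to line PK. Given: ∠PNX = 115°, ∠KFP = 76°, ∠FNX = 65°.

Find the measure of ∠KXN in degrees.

∠KXN = 141°

1. ∠NFX = 76°  [N on FP, X on FK]
2. ∠FXN = 39°  [△FNX]
3. ∠KXN = 141°  [linear pair at X on FK]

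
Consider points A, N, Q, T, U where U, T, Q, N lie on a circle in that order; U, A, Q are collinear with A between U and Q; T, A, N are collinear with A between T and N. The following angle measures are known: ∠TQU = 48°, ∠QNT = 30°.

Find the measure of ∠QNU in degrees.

∠QNU = 78°

1. ∠QUT = 30°  [same arc TQ]
2. ∠QTU = 102°  [△UTQ]
3. ∠QNU = 78°  [cyclic UTQN, opposite ∠T+∠N]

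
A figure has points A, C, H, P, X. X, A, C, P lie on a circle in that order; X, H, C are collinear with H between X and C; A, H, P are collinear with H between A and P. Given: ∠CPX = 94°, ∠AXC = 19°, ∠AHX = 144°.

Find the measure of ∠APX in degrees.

∠APX = 75°

1. ∠CAX = 86°  [cyclic XACP, opposite ∠A+∠P]
2. ∠ACX = 75°  [△XAC]
3. ∠APX = 75°  [same arc XA]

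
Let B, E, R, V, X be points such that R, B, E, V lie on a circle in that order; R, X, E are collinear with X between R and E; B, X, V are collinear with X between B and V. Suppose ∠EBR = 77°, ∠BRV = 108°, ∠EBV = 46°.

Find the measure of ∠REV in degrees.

∠REV = 31°

1. ∠EVR = 103°  [cyclic RBEV, opposite ∠B+∠V]
2. ∠ERV = 46°  [same arc EV]
3. ∠REV = 31°  [△REV]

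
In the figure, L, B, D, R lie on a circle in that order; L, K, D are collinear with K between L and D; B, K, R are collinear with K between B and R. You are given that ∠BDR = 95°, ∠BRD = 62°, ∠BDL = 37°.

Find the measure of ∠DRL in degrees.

∠DRL = 99°

1. ∠BLD = 62°  [same arc BD]
2. ∠DBL = 81°  [△LBD]
3. ∠DRL = 99°  [cyclic LBDR, opposite ∠B+∠R]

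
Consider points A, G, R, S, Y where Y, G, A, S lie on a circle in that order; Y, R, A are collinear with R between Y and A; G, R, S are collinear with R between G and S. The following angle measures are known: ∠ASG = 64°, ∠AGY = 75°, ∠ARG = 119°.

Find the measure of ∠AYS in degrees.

1. ∠AYG = 64°  [same arc GA]
2. ∠GAY = 41°  [△YGA]
3. ∠SRY = 119°  [vertical angles at R]
4. ∠GSY = 41°  [same arc YG]
5. ∠AYS = 20°  [△YRS]

∠AYS = 20°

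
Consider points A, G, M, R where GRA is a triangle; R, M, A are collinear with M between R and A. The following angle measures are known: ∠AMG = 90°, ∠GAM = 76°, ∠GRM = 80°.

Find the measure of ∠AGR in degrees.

1. ∠GAR = 76°  [M on ray AR]
2. ∠ARG = 80°  [M on ray RA]
3. ∠AGR = 24°  [△GRA]

∠AGR = 24°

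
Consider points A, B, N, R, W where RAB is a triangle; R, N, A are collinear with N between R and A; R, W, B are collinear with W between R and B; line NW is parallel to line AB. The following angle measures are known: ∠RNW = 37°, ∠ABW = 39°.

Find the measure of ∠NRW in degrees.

∠NRW = 104°

1. ∠BAR = 37°  [NW∥AB, corresponding at N]
2. ∠ABR = 39°  [W on ray BR]
3. ∠ARB = 104°  [△RAB]
4. ∠NRW = 104°  [N on RA, W on RB]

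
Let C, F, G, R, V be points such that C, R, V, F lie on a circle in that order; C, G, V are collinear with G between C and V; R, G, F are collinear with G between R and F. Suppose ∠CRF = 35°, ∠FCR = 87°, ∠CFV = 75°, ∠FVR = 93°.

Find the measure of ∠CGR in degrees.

1. ∠CFR = 58°  [△CRF]
2. ∠CRV = 105°  [cyclic CRVF, opposite ∠R+∠F]
3. ∠CVR = 58°  [same arc CR]
4. ∠RCV = 17°  [△CRV]
5. ∠CGR = 128°  [△CGR]

∠CGR = 128°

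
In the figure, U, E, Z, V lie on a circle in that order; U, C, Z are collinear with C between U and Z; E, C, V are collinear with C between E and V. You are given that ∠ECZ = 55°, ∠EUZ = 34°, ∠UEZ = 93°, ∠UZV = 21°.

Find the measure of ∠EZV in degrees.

∠EZV = 74°

1. ∠EVZ = 34°  [same arc EZ]
2. ∠EZU = 53°  [△UEZ]
3. ∠VEZ = 72°  [△ECZ]
4. ∠EZV = 74°  [△EZV]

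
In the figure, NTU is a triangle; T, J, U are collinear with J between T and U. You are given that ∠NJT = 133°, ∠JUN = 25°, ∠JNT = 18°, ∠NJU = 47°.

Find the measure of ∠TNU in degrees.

1. ∠JTN = 29°  [△NTJ]
2. ∠NUT = 25°  [J on ray UT]
3. ∠NTU = 29°  [J on ray TU]
4. ∠TNU = 126°  [△NTU]

∠TNU = 126°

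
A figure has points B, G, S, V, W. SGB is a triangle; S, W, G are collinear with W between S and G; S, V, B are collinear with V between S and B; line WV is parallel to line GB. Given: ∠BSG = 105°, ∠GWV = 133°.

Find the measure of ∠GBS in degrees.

∠GBS = 28°

1. ∠VSW = 105°  [W on SG, V on SB]
2. ∠SWV = 47°  [linear pair at W on SG]
3. ∠SVW = 28°  [△SWV]
4. ∠GBS = 28°  [WV∥GB, corresponding at V]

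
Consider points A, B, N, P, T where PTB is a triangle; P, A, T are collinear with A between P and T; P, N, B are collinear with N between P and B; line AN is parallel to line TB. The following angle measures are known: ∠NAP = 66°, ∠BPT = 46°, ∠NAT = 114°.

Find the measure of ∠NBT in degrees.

∠NBT = 68°

1. ∠BTP = 66°  [AN∥TB, corresponding at A]
2. ∠PBT = 68°  [△PTB]
3. ∠NBT = 68°  [N on ray BP]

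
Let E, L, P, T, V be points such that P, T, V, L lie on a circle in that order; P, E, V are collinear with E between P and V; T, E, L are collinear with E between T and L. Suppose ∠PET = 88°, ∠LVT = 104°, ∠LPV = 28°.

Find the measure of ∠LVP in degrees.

1. ∠LEV = 88°  [vertical angles at E]
2. ∠LTV = 28°  [same arc VL]
3. ∠TLV = 48°  [△TVL]
4. ∠LVP = 44°  [△VEL]

∠LVP = 44°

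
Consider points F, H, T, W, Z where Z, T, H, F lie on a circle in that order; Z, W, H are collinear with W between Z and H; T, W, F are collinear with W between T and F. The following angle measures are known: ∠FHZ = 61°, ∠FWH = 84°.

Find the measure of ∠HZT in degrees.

1. ∠FTZ = 61°  [same arc ZF]
2. ∠TWZ = 84°  [vertical angles at W]
3. ∠HZT = 35°  [△ZWT]

∠HZT = 35°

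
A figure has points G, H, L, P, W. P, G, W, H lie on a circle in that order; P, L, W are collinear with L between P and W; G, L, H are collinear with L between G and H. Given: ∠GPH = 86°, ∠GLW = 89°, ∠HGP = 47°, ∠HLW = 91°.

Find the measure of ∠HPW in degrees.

∠HPW = 44°

1. ∠GHP = 47°  [△PGH]
2. ∠HLP = 89°  [vertical angles at L]
3. ∠HPW = 44°  [△PLH]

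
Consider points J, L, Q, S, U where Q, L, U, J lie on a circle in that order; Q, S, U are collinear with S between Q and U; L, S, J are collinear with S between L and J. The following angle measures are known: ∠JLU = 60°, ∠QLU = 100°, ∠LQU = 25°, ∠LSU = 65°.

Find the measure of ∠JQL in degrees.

1. ∠JQU = 60°  [same arc UJ]
2. ∠JSQ = 65°  [vertical angles at S]
3. ∠LSQ = 115°  [linear pair at S on QU]
4. ∠LJQ = 55°  [△QSJ]
5. ∠JLQ = 40°  [△QSL]
6. ∠JQL = 85°  [△QLJ]

∠JQL = 85°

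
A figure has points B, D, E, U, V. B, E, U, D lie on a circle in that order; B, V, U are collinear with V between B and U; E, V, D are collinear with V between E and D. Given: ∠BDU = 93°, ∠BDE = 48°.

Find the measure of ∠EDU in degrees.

1. ∠BEU = 87°  [cyclic BEUD, opposite ∠E+∠D]
2. ∠BUE = 48°  [same arc BE]
3. ∠EBU = 45°  [△BEU]
4. ∠EDU = 45°  [same arc EU]

∠EDU = 45°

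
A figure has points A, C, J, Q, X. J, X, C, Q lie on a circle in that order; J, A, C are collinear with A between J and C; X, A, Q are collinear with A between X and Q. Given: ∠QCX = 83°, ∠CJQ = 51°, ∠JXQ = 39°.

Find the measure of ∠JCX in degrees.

1. ∠QJX = 97°  [cyclic JXCQ, opposite ∠J+∠C]
2. ∠JQX = 44°  [△JXQ]
3. ∠JCX = 44°  [same arc JX]

∠JCX = 44°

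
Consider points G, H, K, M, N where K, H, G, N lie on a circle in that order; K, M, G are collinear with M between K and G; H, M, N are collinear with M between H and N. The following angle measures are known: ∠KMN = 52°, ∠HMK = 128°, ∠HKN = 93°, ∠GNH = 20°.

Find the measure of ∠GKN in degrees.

1. ∠HGN = 87°  [cyclic KHGN, opposite ∠K+∠G]
2. ∠GHN = 73°  [△HGN]
3. ∠GKN = 73°  [same arc GN]

∠GKN = 73°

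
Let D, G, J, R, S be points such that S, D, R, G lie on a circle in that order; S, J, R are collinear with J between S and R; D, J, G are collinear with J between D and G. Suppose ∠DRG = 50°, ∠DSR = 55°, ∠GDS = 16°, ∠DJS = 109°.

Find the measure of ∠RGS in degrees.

1. ∠DGR = 55°  [same arc DR]
2. ∠GRS = 16°  [same arc SG]
3. ∠GDR = 75°  [△DRG]
4. ∠GSR = 75°  [same arc RG]
5. ∠RGS = 89°  [△SRG]

∠RGS = 89°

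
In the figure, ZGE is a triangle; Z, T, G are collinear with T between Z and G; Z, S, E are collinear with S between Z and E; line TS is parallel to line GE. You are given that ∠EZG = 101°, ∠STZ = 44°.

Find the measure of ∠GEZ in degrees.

1. ∠SZT = 101°  [T on ZG, S on ZE]
2. ∠TSZ = 35°  [△ZTS]
3. ∠GEZ = 35°  [TS∥GE, corresponding at S]

∠GEZ = 35°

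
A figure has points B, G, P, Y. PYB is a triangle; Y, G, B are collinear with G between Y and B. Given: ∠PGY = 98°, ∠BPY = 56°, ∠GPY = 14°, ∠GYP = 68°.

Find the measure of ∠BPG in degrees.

1. ∠BGP = 82°  [linear pair at G on YB]
2. ∠BYP = 68°  [G on ray YB]
3. ∠PBY = 56°  [△PYB]
4. ∠GBP = 56°  [G on ray BY]
5. ∠BPG = 42°  [△PGB]

∠BPG = 42°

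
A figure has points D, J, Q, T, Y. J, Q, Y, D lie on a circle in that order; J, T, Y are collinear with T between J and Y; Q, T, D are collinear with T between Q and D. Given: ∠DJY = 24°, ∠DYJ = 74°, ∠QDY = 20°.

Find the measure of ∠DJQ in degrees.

∠DJQ = 44°

1. ∠DQY = 24°  [same arc YD]
2. ∠DYQ = 136°  [△QYD]
3. ∠DJQ = 44°  [cyclic JQYD, opposite ∠J+∠Y]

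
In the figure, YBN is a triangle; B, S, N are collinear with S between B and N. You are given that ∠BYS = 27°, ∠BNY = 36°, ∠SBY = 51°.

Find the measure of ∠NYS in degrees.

∠NYS = 66°

1. ∠BSY = 102°  [△YBS]
2. ∠SNY = 36°  [S on ray NB]
3. ∠NSY = 78°  [linear pair at S on BN]
4. ∠NYS = 66°  [△YSN]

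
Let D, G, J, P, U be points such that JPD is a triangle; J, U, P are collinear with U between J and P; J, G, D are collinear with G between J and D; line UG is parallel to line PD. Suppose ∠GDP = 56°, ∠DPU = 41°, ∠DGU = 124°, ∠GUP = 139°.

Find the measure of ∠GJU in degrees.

∠GJU = 83°

1. ∠JGU = 56°  [linear pair at G on JD]
2. ∠GUJ = 41°  [linear pair at U on JP]
3. ∠GJU = 83°  [△JUG]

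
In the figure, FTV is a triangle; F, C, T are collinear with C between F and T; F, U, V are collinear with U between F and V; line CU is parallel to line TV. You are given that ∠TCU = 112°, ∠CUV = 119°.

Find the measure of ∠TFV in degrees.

∠TFV = 51°

1. ∠FCU = 68°  [linear pair at C on FT]
2. ∠CUF = 61°  [linear pair at U on FV]
3. ∠CFU = 51°  [△FCU]
4. ∠TFV = 51°  [C on FT, U on FV]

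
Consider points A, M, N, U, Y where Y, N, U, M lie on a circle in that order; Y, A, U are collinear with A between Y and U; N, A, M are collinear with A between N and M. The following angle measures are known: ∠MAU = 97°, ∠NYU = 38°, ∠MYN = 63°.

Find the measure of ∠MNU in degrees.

1. ∠NMU = 38°  [same arc NU]
2. ∠MUN = 117°  [cyclic YNUM, opposite ∠Y+∠U]
3. ∠MNU = 25°  [△NUM]

∠MNU = 25°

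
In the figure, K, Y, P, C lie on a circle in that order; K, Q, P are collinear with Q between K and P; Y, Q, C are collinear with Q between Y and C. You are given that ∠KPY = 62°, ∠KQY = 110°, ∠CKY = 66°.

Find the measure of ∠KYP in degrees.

∠KYP = 100°

1. ∠KCY = 62°  [same arc KY]
2. ∠CYK = 52°  [△KYC]
3. ∠PKY = 18°  [△KQY]
4. ∠KYP = 100°  [△KYP]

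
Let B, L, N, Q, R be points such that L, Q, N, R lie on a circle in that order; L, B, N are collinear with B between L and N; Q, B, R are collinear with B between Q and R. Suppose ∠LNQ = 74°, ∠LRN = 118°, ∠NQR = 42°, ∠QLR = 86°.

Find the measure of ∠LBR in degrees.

∠LBR = 64°

1. ∠LRQ = 74°  [same arc LQ]
2. ∠NLR = 42°  [same arc NR]
3. ∠LBR = 64°  [△LBR]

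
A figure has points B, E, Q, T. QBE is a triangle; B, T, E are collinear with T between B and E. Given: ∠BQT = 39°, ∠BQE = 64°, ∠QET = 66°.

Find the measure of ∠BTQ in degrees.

1. ∠BEQ = 66°  [T on ray EB]
2. ∠EBQ = 50°  [△QBE]
3. ∠QBT = 50°  [T on ray BE]
4. ∠BTQ = 91°  [△QBT]

∠BTQ = 91°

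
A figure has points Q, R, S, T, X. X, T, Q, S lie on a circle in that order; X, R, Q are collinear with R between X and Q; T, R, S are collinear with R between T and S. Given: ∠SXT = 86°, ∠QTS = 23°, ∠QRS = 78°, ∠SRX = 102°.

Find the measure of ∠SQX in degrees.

∠SQX = 39°

1. ∠SQT = 94°  [cyclic XTQS, opposite ∠X+∠Q]
2. ∠QST = 63°  [△TQS]
3. ∠SQX = 39°  [△QRS]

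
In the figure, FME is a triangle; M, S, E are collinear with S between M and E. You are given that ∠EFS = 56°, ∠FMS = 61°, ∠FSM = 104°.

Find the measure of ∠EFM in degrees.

∠EFM = 71°

1. ∠EMF = 61°  [S on ray ME]
2. ∠ESF = 76°  [linear pair at S on ME]
3. ∠FES = 48°  [△FSE]
4. ∠FEM = 48°  [S on ray EM]
5. ∠EFM = 71°  [△FME]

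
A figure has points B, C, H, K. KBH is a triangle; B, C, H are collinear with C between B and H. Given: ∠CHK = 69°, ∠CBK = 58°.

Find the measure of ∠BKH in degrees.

1. ∠BHK = 69°  [C on ray HB]
2. ∠HBK = 58°  [C on ray BH]
3. ∠BKH = 53°  [△KBH]

∠BKH = 53°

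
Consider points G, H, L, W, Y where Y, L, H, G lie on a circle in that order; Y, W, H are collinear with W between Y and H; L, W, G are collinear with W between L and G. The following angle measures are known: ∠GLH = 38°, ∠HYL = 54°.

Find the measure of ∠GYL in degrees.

1. ∠HGL = 54°  [same arc LH]
2. ∠GHL = 88°  [△LHG]
3. ∠GYL = 92°  [cyclic YLHG, opposite ∠Y+∠H]

∠GYL = 92°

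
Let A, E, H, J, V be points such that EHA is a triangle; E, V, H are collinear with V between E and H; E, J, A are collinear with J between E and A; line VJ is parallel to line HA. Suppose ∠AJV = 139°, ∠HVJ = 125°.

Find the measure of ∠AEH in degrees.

∠AEH = 84°

1. ∠EJV = 41°  [linear pair at J on EA]
2. ∠EVJ = 55°  [linear pair at V on EH]
3. ∠JEV = 84°  [△EVJ]
4. ∠AEH = 84°  [V on EH, J on EA]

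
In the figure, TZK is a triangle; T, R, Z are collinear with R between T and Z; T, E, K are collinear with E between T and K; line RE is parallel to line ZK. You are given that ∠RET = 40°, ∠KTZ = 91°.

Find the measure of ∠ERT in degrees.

∠ERT = 49°

1. ∠TKZ = 40°  [RE∥ZK, corresponding at E]
2. ∠KZT = 49°  [△TZK]
3. ∠ERT = 49°  [RE∥ZK, corresponding at R]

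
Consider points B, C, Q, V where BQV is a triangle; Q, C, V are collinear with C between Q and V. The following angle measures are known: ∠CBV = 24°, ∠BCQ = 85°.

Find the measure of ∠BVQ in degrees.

∠BVQ = 61°

1. ∠BCV = 95°  [linear pair at C on QV]
2. ∠BVC = 61°  [△BCV]
3. ∠BVQ = 61°  [C on ray VQ]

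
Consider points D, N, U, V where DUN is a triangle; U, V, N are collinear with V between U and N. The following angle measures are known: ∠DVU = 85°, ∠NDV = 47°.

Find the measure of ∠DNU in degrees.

1. ∠DVN = 95°  [linear pair at V on UN]
2. ∠DNV = 38°  [△DVN]
3. ∠DNU = 38°  [V on ray NU]

∠DNU = 38°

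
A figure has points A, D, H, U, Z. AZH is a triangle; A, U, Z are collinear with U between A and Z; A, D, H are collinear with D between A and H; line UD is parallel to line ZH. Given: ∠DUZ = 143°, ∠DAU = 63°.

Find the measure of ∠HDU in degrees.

1. ∠AUD = 37°  [linear pair at U on AZ]
2. ∠ADU = 80°  [△AUD]
3. ∠HDU = 100°  [linear pair at D on AH]

∠HDU = 100°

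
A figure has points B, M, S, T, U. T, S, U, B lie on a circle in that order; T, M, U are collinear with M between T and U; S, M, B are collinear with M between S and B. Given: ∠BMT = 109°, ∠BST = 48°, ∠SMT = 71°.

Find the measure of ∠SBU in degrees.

1. ∠BMU = 71°  [linear pair at M on TU]
2. ∠BUT = 48°  [same arc TB]
3. ∠SBU = 61°  [△UMB]

∠SBU = 61°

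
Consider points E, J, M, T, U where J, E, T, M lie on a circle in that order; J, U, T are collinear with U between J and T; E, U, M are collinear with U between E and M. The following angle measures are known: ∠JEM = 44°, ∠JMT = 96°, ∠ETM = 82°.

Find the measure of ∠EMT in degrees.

1. ∠JTM = 44°  [same arc JM]
2. ∠MJT = 40°  [△JTM]
3. ∠MET = 40°  [same arc TM]
4. ∠EMT = 58°  [△ETM]

∠EMT = 58°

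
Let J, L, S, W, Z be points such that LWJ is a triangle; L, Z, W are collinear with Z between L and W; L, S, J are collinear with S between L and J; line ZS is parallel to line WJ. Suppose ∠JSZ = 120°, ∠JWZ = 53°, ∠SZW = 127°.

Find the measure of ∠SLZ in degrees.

∠SLZ = 67°

1. ∠LSZ = 60°  [linear pair at S on LJ]
2. ∠LZS = 53°  [linear pair at Z on LW]
3. ∠SLZ = 67°  [△LZS]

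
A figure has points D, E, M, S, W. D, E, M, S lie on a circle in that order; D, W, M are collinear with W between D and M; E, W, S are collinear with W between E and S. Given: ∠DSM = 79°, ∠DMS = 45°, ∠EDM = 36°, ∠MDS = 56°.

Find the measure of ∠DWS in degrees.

∠DWS = 81°

1. ∠ESM = 36°  [same arc EM]
2. ∠MWS = 99°  [△MWS]
3. ∠DWS = 81°  [linear pair at W on DM]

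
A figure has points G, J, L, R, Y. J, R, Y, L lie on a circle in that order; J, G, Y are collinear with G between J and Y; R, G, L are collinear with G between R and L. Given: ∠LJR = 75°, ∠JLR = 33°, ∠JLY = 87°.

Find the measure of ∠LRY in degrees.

∠LRY = 21°

1. ∠JRL = 72°  [△JRL]
2. ∠JYL = 72°  [same arc JL]
3. ∠LJY = 21°  [△JYL]
4. ∠LRY = 21°  [same arc YL]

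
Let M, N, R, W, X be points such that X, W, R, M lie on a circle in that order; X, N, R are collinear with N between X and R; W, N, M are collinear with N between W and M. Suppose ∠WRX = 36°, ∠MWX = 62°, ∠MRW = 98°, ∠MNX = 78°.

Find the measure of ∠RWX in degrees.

∠RWX = 128°

1. ∠WMX = 36°  [same arc XW]
2. ∠MRX = 62°  [same arc XM]
3. ∠MXR = 66°  [△XNM]
4. ∠RMX = 52°  [△XRM]
5. ∠RWX = 128°  [cyclic XWRM, opposite ∠W+∠M]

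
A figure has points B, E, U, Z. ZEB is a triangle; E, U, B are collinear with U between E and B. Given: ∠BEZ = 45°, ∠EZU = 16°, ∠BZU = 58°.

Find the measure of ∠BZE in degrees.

∠BZE = 74°

1. ∠UEZ = 45°  [U on ray EB]
2. ∠EUZ = 119°  [△ZEU]
3. ∠BUZ = 61°  [linear pair at U on EB]
4. ∠UBZ = 61°  [△ZUB]
5. ∠EBZ = 61°  [U on ray BE]
6. ∠BZE = 74°  [△ZEB]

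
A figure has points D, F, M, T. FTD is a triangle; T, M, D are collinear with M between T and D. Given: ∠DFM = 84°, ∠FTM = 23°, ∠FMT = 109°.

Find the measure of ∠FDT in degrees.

∠FDT = 25°

1. ∠DMF = 71°  [linear pair at M on TD]
2. ∠FDM = 25°  [△FMD]
3. ∠FDT = 25°  [M on ray DT]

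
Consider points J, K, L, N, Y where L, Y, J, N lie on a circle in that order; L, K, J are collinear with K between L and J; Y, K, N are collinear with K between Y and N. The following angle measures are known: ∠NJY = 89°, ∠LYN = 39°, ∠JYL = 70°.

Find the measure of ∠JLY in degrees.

1. ∠NLY = 91°  [cyclic LYJN, opposite ∠L+∠J]
2. ∠LNY = 50°  [△LYN]
3. ∠LJY = 50°  [same arc LY]
4. ∠JLY = 60°  [△LYJ]

∠JLY = 60°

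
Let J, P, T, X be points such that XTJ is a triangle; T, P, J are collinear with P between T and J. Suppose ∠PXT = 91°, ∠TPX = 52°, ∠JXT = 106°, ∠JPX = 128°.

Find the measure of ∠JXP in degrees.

∠JXP = 15°

1. ∠PTX = 37°  [△XTP]
2. ∠JTX = 37°  [P on ray TJ]
3. ∠TJX = 37°  [△XTJ]
4. ∠PJX = 37°  [P on ray JT]
5. ∠JXP = 15°  [△XPJ]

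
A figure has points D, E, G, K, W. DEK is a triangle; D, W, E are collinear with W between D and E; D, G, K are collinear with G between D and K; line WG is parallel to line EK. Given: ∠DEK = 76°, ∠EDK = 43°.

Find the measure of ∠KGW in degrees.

∠KGW = 119°

1. ∠DKE = 61°  [△DEK]
2. ∠DGW = 61°  [WG∥EK, corresponding at G]
3. ∠KGW = 119°  [linear pair at G on DK]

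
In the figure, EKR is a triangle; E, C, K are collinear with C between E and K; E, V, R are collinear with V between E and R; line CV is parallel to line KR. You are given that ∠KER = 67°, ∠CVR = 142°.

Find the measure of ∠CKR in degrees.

1. ∠CEV = 67°  [C on EK, V on ER]
2. ∠CVE = 38°  [linear pair at V on ER]
3. ∠ECV = 75°  [△ECV]
4. ∠KCV = 105°  [linear pair at C on EK]
5. ∠CKR = 75°  [CV∥KR, co-interior at K–C]

∠CKR = 75°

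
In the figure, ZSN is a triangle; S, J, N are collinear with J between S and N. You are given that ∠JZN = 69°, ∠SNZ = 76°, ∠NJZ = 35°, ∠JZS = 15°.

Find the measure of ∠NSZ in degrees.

∠NSZ = 20°

1. ∠SJZ = 145°  [linear pair at J on SN]
2. ∠JSZ = 20°  [△ZSJ]
3. ∠NSZ = 20°  [J on ray SN]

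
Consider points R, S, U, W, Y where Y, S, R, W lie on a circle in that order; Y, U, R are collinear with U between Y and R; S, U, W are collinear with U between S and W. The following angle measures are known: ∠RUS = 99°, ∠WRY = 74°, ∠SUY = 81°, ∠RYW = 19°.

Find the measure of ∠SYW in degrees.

1. ∠WUY = 99°  [vertical angles at U]
2. ∠WSY = 74°  [same arc YW]
3. ∠SWY = 62°  [△YUW]
4. ∠SYW = 44°  [△YSW]

∠SYW = 44°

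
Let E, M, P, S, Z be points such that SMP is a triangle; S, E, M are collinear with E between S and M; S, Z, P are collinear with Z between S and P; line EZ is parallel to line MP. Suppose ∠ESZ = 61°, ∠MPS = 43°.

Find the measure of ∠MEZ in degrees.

∠MEZ = 104°

1. ∠MSP = 61°  [E on SM, Z on SP]
2. ∠PMS = 76°  [△SMP]
3. ∠SEZ = 76°  [EZ∥MP, corresponding at E]
4. ∠MEZ = 104°  [linear pair at E on SM]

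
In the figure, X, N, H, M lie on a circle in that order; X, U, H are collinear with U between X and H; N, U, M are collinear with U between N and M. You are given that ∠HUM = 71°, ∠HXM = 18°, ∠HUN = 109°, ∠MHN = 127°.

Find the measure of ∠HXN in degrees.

∠HXN = 35°

1. ∠HNM = 18°  [same arc HM]
2. ∠HMN = 35°  [△NHM]
3. ∠HXN = 35°  [same arc NH]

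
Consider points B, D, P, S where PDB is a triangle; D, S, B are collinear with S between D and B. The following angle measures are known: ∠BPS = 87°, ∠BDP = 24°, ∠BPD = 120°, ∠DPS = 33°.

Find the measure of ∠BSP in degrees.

1. ∠PDS = 24°  [S on ray DB]
2. ∠DSP = 123°  [△PDS]
3. ∠BSP = 57°  [linear pair at S on DB]

∠BSP = 57°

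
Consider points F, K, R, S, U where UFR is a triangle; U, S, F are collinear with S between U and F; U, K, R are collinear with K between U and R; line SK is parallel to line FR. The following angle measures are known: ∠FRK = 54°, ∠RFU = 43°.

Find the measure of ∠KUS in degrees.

1. ∠FRU = 54°  [K on ray RU]
2. ∠FUR = 83°  [△UFR]
3. ∠KUS = 83°  [S on UF, K on UR]

∠KUS = 83°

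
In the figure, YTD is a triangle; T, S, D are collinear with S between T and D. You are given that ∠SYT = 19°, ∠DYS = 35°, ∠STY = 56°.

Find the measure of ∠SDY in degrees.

1. ∠TSY = 105°  [△YTS]
2. ∠DSY = 75°  [linear pair at S on TD]
3. ∠SDY = 70°  [△YSD]

∠SDY = 70°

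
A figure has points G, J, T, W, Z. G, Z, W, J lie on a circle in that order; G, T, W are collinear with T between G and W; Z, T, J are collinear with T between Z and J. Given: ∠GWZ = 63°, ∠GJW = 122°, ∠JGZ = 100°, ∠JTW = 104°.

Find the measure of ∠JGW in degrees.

∠JGW = 41°

1. ∠GJZ = 63°  [same arc GZ]
2. ∠GTJ = 76°  [linear pair at T on GW]
3. ∠JGW = 41°  [△GTJ]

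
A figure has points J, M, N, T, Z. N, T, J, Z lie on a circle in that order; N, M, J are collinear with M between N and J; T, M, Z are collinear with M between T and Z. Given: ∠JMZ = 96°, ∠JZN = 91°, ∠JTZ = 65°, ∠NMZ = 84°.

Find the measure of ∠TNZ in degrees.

∠TNZ = 125°

1. ∠JNZ = 65°  [same arc JZ]
2. ∠NZT = 31°  [△NMZ]
3. ∠NJZ = 24°  [△NJZ]
4. ∠NTZ = 24°  [same arc NZ]
5. ∠TNZ = 125°  [△NTZ]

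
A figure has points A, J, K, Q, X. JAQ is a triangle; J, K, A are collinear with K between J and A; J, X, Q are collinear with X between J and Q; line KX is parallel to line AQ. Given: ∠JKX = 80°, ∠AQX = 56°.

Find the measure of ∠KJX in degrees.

∠KJX = 44°

1. ∠JAQ = 80°  [KX∥AQ, corresponding at K]
2. ∠AQJ = 56°  [X on ray QJ]
3. ∠AJQ = 44°  [△JAQ]
4. ∠KJX = 44°  [K on JA, X on JQ]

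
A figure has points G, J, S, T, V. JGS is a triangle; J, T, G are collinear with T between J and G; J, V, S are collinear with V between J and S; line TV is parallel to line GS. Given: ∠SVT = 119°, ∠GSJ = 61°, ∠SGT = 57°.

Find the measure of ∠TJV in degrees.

∠TJV = 62°

1. ∠JGS = 57°  [T on ray GJ]
2. ∠GJS = 62°  [△JGS]
3. ∠TJV = 62°  [T on JG, V on JS]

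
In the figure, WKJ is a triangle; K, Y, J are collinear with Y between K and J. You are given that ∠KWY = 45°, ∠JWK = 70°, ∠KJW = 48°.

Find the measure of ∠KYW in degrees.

1. ∠JKW = 62°  [△WKJ]
2. ∠WKY = 62°  [Y on ray KJ]
3. ∠KYW = 73°  [△WKY]

∠KYW = 73°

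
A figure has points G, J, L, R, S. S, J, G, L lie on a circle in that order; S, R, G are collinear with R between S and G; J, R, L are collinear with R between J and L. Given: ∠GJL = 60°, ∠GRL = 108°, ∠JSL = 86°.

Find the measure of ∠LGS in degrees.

1. ∠JGL = 94°  [cyclic SJGL, opposite ∠S+∠G]
2. ∠GLJ = 26°  [△JGL]
3. ∠LGS = 46°  [△GRL]

∠LGS = 46°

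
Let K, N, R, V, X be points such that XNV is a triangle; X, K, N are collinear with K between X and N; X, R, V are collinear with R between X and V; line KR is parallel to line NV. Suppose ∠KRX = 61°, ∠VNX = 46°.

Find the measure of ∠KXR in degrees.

1. ∠NVX = 61°  [KR∥NV, corresponding at R]
2. ∠NXV = 73°  [△XNV]
3. ∠KXR = 73°  [K on XN, R on XV]

∠KXR = 73°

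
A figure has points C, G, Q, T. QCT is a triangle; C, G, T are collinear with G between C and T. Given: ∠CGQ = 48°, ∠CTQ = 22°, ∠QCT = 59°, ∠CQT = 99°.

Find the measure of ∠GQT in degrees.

1. ∠QGT = 132°  [linear pair at G on CT]
2. ∠GTQ = 22°  [G on ray TC]
3. ∠GQT = 26°  [△QGT]

∠GQT = 26°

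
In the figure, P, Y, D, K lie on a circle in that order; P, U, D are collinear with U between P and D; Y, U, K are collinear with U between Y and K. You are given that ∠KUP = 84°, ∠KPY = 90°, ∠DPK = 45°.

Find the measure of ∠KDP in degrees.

1. ∠PKY = 51°  [△PUK]
2. ∠KYP = 39°  [△PYK]
3. ∠KDP = 39°  [same arc PK]

∠KDP = 39°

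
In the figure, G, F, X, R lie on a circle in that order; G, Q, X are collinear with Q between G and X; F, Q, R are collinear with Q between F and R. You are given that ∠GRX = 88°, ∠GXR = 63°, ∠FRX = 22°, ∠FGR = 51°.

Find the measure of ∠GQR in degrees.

1. ∠RGX = 29°  [△GXR]
2. ∠GFR = 63°  [same arc GR]
3. ∠FRG = 66°  [△GFR]
4. ∠GQR = 85°  [△GQR]

∠GQR = 85°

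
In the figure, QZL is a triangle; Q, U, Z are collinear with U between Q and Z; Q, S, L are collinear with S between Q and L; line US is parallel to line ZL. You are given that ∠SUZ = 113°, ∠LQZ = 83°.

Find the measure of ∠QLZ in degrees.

1. ∠QUS = 67°  [linear pair at U on QZ]
2. ∠SQU = 83°  [U on QZ, S on QL]
3. ∠QSU = 30°  [△QUS]
4. ∠QLZ = 30°  [US∥ZL, corresponding at S]

∠QLZ = 30°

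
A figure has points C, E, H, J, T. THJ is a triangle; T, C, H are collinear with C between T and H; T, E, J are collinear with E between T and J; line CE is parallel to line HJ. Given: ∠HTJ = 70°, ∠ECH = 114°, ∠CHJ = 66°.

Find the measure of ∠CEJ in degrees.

∠CEJ = 136°

1. ∠CTE = 70°  [C on TH, E on TJ]
2. ∠ECT = 66°  [linear pair at C on TH]
3. ∠CET = 44°  [△TCE]
4. ∠CEJ = 136°  [linear pair at E on TJ]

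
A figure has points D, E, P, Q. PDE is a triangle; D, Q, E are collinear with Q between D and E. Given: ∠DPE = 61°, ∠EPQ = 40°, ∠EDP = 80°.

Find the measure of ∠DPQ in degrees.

1. ∠DEP = 39°  [△PDE]
2. ∠PDQ = 80°  [Q on ray DE]
3. ∠PEQ = 39°  [Q on ray ED]
4. ∠EQP = 101°  [△PQE]
5. ∠DQP = 79°  [linear pair at Q on DE]
6. ∠DPQ = 21°  [△PDQ]

∠DPQ = 21°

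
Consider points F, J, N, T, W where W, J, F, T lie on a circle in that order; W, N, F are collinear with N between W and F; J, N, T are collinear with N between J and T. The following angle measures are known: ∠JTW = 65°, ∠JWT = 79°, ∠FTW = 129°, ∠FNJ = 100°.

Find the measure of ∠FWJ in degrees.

1. ∠JFW = 65°  [same arc WJ]
2. ∠FJW = 51°  [cyclic WJFT, opposite ∠J+∠T]
3. ∠FWJ = 64°  [△WJF]

∠FWJ = 64°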